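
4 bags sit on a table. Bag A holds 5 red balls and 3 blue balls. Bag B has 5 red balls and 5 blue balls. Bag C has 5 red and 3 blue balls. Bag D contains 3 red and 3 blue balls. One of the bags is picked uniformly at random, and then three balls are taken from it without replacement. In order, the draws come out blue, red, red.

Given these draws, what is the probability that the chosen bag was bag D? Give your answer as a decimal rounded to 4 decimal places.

Compute the likelihood of the observed sequence for each case: P(data | bag A) = (3/8)(5/7)(4/6) = 0.17857; P(data | bag B) = (5/10)(5/9)(4/8) = 0.13889; P(data | bag C) = (3/8)(5/7)(4/6) = 0.17857; P(data | bag D) = (3/6)(3/5)(2/4) = 0.15.
The prior-weighted likelihoods are 1/4 · 0.17857 = 0.044643, 1/4 · 0.13889 = 0.034722, 1/4 · 0.17857 = 0.044643, 1/4 · 0.15 = 0.0375; summing to 0.16151.
Hence P(bag D | data) = (0.0375) / (0.16151) = 0.23219.

0.2322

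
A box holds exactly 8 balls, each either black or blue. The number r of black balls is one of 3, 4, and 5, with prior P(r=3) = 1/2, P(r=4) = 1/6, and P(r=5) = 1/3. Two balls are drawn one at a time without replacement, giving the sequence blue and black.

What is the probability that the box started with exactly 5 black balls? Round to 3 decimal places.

0.330

Compute the likelihood of the observed sequence for each case: P(data | r = 3) = (5/8)(3/7) = 15/56; P(data | r = 4) = (4/8)(4/7) = 2/7; P(data | r = 5) = (3/8)(5/7) = 15/56.
The prior-weighted likelihoods are 1/2 · 15/56 = 15/112, 1/6 · 2/7 = 1/21, 1/3 · 15/56 = 5/56; with total 13/48.
So P(r = 5 | data) = (5/56) / (13/48) = 30/91.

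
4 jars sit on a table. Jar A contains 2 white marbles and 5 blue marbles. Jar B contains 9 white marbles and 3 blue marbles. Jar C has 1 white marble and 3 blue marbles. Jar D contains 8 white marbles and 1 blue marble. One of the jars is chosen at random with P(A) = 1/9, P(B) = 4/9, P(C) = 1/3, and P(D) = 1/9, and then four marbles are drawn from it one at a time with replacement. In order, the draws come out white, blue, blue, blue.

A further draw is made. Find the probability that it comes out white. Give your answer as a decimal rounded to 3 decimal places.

0.310

Under each hypothesis, the probability of the observed sequence is: P(data | jar A) = (2/7)(5/7)(5/7)(5/7) = 0.10412; P(data | jar B) = (9/12)(3/12)(3/12)(3/12) = 0.011719; P(data | jar C) = (1/4)(3/4)(3/4)(3/4) = 0.10547; P(data | jar D) = (8/9)(1/9)(1/9)(1/9) = 0.0012193.
The prior-weighted likelihoods are 1/9 · 0.10412 = 0.011569, 4/9 · 0.011719 = 0.0052083, 1/3 · 0.10547 = 0.035156, 1/9 · 0.0012193 = 0.00013548; summing to 0.052069.
The posterior is then P(jar A | data) = 0.22219, P(jar B | data) = 0.10003, P(jar C | data) = 0.67518, P(jar D | data) = 0.0026019.
Averaging over the posterior, P(white next | data) = (2/7)(0.22219) + (3/4)(0.10003) + (1/4)(0.67518) + (8/9)(0.0026019) = 0.30961.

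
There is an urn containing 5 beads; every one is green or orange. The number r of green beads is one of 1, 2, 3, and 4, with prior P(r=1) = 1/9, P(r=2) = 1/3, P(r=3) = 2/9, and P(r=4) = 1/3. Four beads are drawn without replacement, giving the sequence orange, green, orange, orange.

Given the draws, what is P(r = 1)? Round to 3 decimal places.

Under each hypothesis, the probability of the observed sequence is: P(data | r = 1) = (4/5)(1/4)(3/3)(2/2) = 1/5; P(data | r = 2) = (3/5)(2/4)(2/3)(1/2) = 1/10; P(data | r = 3) = (2/5)(3/4)(1/3)(0/2) = 0; P(data | r = 4) = (1/5)(4/4)(0/3) = 0.
The prior-weighted likelihoods are 1/9 · 1/5 = 1/45, 1/3 · 1/10 = 1/30, 2/9 · 0 = 0, 1/3 · 0 = 0; summing to 1/18.
So P(r = 1 | data) = (1/45) / (1/18) = 2/5.

0.400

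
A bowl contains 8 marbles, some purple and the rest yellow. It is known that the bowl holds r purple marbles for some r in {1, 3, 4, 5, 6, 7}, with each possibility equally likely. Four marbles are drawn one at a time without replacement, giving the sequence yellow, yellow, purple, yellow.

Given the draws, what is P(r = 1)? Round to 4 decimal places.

The likelihood of the observed sequence under each hypothesis: P(data | r = 1) = (7/8)(6/7)(1/6)(5/5) = 1/8; P(data | r = 3) = (5/8)(4/7)(3/6)(3/5) = 3/28; P(data | r = 4) = (4/8)(3/7)(4/6)(2/5) = 2/35; P(data | r = 5) = (3/8)(2/7)(5/6)(1/5) = 1/56; P(data | r = 6) = (2/8)(1/7)(6/6)(0/5) = 0; P(data | r = 7) = (1/8)(0/7) = 0.
Weighting by the prior gives 1/6 · 1/8 = 1/48, 1/6 · 3/28 = 1/56, 1/6 · 2/35 = 1/105, 1/6 · 1/56 = 1/336, 1/6 · 0 = 0, 1/6 · 0 = 0; these sum to 43/840.
Hence P(r = 1 | data) = (1/48) / (43/840) = 35/86.

0.4070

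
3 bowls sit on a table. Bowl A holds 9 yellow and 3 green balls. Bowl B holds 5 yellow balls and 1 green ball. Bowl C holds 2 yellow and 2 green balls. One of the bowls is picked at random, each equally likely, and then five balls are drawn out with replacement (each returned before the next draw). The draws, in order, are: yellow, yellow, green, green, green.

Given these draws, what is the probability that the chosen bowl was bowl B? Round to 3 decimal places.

0.074

Compute the likelihood of the observed sequence for each case: P(data | bowl A) = (9/12)(9/12)(3/12)(3/12)(3/12) = 0.0087891; P(data | bowl B) = (5/6)(5/6)(1/6)(1/6)(1/6) = 0.003215; P(data | bowl C) = (2/4)(2/4)(2/4)(2/4)(2/4) = 0.03125.
The prior-weighted likelihoods are 1/3 · 0.0087891 = 0.0029297, 1/3 · 0.003215 = 0.0010717, 1/3 · 0.03125 = 0.010417; summing to 0.014418.
So P(bowl B | data) = (0.0010717) / (0.014418) = 0.074329.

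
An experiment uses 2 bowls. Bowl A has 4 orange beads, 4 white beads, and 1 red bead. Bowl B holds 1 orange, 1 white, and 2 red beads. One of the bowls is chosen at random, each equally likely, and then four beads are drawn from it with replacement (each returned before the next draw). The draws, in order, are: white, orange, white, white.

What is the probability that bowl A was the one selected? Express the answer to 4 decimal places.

For each hypothesis, P(data | H) works out to: P(data | bowl A) = (4/9)(4/9)(4/9)(4/9) = 0.039018; P(data | bowl B) = (1/4)(1/4)(1/4)(1/4) = 0.0039062.
Weighting by the prior gives 1/2 · 0.039018 = 0.019509, 1/2 · 0.0039062 = 0.0019531; these sum to 0.021462.
Hence P(bowl A | data) = (0.019509) / (0.021462) = 0.909.

0.9090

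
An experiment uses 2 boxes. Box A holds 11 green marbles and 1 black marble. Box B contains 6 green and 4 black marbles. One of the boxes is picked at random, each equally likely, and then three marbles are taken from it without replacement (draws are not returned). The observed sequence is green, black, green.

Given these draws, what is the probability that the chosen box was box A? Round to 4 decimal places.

0.3333

The likelihood of the observed sequence under each hypothesis: P(data | box A) = (11/12)(1/11)(10/10) = 1/12; P(data | box B) = (6/10)(4/9)(5/8) = 1/6.
The prior-weighted likelihoods are 1/2 · 1/12 = 1/24, 1/2 · 1/6 = 1/12; these sum to 1/8.
So P(box A | data) = (1/24) / (1/8) = 1/3.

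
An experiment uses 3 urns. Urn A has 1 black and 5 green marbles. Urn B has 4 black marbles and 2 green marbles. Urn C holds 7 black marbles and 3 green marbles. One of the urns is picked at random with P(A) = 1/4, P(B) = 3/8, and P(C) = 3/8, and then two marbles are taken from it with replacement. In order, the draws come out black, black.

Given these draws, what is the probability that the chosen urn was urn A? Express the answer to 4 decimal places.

0.0194

Compute the likelihood of the observed sequence for each case: P(data | urn A) = (1/6)(1/6) = 0.027778; P(data | urn B) = (4/6)(4/6) = 0.44444; P(data | urn C) = (7/10)(7/10) = 0.49.
Weighting by the prior gives 1/4 · 0.027778 = 0.0069444, 3/8 · 0.44444 = 0.16667, 3/8 · 0.49 = 0.18375; these sum to 0.35736.
By Bayes' rule, P(urn A | data) = (0.0069444) / (0.35736) = 0.019433.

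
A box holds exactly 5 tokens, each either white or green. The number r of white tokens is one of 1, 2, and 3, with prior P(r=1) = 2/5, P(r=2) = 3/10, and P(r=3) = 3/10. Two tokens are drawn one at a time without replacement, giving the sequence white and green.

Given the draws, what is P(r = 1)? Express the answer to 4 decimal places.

0.3077

Compute the likelihood of the observed sequence for each case: P(data | r = 1) = (1/5)(4/4) = 1/5; P(data | r = 2) = (2/5)(3/4) = 3/10; P(data | r = 3) = (3/5)(2/4) = 3/10.
Weighting by the prior gives 2/5 · 1/5 = 2/25, 3/10 · 3/10 = 9/100, 3/10 · 3/10 = 9/100; summing to 13/50.
Hence P(r = 1 | data) = (2/25) / (13/50) = 4/13.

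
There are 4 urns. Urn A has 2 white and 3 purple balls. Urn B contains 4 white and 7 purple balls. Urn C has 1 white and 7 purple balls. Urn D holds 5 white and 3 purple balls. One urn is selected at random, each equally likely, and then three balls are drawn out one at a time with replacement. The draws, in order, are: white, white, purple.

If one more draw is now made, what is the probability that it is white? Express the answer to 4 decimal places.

Under each hypothesis, the probability of the observed sequence is: P(data | urn A) = (2/5)(2/5)(3/5) = 0.096; P(data | urn B) = (4/11)(4/11)(7/11) = 0.084147; P(data | urn C) = (1/8)(1/8)(7/8) = 0.013672; P(data | urn D) = (5/8)(5/8)(3/8) = 0.14648.
Multiplying each by its prior: 1/4 · 0.096 = 0.024, 1/4 · 0.084147 = 0.021037, 1/4 · 0.013672 = 0.003418, 1/4 · 0.14648 = 0.036621; with total 0.085076.
Dividing through by the total gives posterior P(urn A | data) = 0.2821, P(urn B | data) = 0.24727, P(urn C | data) = 0.040176, P(urn D | data) = 0.43045.
So P(white next | data) = Σ P(white next | H) P(H | data) = (2/5)(0.2821) + (4/11)(0.24727) + (1/8)(0.040176) + (5/8)(0.43045) = 0.47681.

0.4768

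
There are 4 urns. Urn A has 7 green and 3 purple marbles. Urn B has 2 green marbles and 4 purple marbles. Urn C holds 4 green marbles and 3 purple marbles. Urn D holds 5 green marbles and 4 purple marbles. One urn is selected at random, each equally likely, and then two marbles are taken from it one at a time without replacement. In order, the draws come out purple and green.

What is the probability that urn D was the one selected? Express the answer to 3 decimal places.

The likelihood of the observed sequence under each hypothesis: P(data | urn A) = (3/10)(7/9) = 7/30; P(data | urn B) = (4/6)(2/5) = 4/15; P(data | urn C) = (3/7)(4/6) = 2/7; P(data | urn D) = (4/9)(5/8) = 5/18.
The prior-weighted likelihoods are 1/4 · 7/30 = 7/120, 1/4 · 4/15 = 1/15, 1/4 · 2/7 = 1/14, 1/4 · 5/18 = 5/72; these sum to 67/252.
By Bayes' rule, P(urn D | data) = (5/72) / (67/252) = 35/134.

0.261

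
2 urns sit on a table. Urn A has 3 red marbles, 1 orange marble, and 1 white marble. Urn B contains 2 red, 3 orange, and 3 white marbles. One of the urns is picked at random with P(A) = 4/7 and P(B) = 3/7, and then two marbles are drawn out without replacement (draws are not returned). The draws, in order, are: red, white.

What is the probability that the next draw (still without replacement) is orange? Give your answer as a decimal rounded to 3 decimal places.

The likelihood of the observed sequence under each hypothesis: P(data | urn A) = (3/5)(1/4) = 3/20; P(data | urn B) = (2/8)(3/7) = 3/28.
Weighting by the prior gives 4/7 · 3/20 = 3/35, 3/7 · 3/28 = 9/196; with total 129/980.
The posterior is then P(urn A | data) = 28/43, P(urn B | data) = 15/43.
Averaging over the posterior, P(orange next | data) = (1/3)(28/43) + (1/2)(15/43) = 101/258.

0.391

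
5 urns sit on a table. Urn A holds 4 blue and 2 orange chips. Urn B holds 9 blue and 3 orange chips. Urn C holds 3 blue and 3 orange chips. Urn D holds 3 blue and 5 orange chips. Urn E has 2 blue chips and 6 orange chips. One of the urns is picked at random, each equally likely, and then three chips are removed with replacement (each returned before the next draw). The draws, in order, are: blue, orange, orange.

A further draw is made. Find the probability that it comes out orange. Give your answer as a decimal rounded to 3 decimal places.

0.555

The likelihood of the observed sequence under each hypothesis: P(data | urn A) = (4/6)(2/6)(2/6) = 0.074074; P(data | urn B) = (9/12)(3/12)(3/12) = 0.046875; P(data | urn C) = (3/6)(3/6)(3/6) = 0.125; P(data | urn D) = (3/8)(5/8)(5/8) = 0.14648; P(data | urn E) = (2/8)(6/8)(6/8) = 0.14062.
The prior-weighted likelihoods are 1/5 · 0.074074 = 0.014815, 1/5 · 0.046875 = 0.009375, 1/5 · 0.125 = 0.025, 1/5 · 0.14648 = 0.029297, 1/5 · 0.14062 = 0.028125; with total 0.10661.
Dividing through by the total gives posterior P(urn A | data) = 0.13896, P(urn B | data) = 0.087936, P(urn C | data) = 0.2345, P(urn D | data) = 0.2748, P(urn E | data) = 0.26381.
The predictive probability is P(orange next | data) = (1/3)(0.13896) + (1/4)(0.087936) + (1/2)(0.2345) + (5/8)(0.2748) + (3/4)(0.26381) = 0.55516.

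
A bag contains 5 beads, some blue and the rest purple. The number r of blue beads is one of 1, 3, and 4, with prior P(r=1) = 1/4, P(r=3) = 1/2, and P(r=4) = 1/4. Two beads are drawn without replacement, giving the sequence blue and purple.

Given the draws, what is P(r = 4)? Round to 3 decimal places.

0.200

For each hypothesis, P(data | H) works out to: P(data | r = 1) = (1/5)(4/4) = 1/5; P(data | r = 3) = (3/5)(2/4) = 3/10; P(data | r = 4) = (4/5)(1/4) = 1/5.
Multiplying each by its prior: 1/4 · 1/5 = 1/20, 1/2 · 3/10 = 3/20, 1/4 · 1/5 = 1/20; summing to 1/4.
By Bayes' rule, P(r = 4 | data) = (1/20) / (1/4) = 1/5.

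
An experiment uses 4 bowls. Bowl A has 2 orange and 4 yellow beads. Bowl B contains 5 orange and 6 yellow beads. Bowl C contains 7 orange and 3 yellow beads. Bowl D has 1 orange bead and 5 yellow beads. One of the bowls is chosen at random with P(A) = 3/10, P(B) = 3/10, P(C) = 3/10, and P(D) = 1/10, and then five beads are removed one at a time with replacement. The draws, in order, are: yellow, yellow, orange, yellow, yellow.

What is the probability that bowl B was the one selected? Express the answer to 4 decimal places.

0.2904

Under each hypothesis, the probability of the observed sequence is: P(data | bowl A) = (4/6)(4/6)(2/6)(4/6)(4/6) = 0.065844; P(data | bowl B) = (6/11)(6/11)(5/11)(6/11)(6/11) = 0.040236; P(data | bowl C) = (3/10)(3/10)(7/10)(3/10)(3/10) = 0.00567; P(data | bowl D) = (5/6)(5/6)(1/6)(5/6)(5/6) = 0.080376.
The prior-weighted likelihoods are 3/10 · 0.065844 = 0.019753, 3/10 · 0.040236 = 0.012071, 3/10 · 0.00567 = 0.001701, 1/10 · 0.080376 = 0.0080376; these sum to 0.041562.
So P(bowl B | data) = (0.012071) / (0.041562) = 0.29042.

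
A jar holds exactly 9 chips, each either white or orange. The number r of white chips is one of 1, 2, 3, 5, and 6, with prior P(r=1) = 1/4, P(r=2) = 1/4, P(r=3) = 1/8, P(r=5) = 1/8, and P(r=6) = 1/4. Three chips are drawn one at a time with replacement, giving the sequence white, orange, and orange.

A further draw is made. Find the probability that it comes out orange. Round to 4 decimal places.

Under each hypothesis, the probability of the observed sequence is: P(data | r = 1) = (1/9)(8/9)(8/9) = 0.087791; P(data | r = 2) = (2/9)(7/9)(7/9) = 0.13443; P(data | r = 3) = (3/9)(6/9)(6/9) = 0.14815; P(data | r = 5) = (5/9)(4/9)(4/9) = 0.10974; P(data | r = 6) = (6/9)(3/9)(3/9) = 0.074074.
The prior-weighted likelihoods are 1/4 · 0.087791 = 0.021948, 1/4 · 0.13443 = 0.033608, 1/8 · 0.14815 = 0.018519, 1/8 · 0.10974 = 0.013717, 1/4 · 0.074074 = 0.018519; with total 0.10631.
Normalising, the posterior is P(r = 1 | data) = 0.20645, P(r = 2 | data) = 0.31613, P(r = 3 | data) = 0.17419, P(r = 5 | data) = 0.12903, P(r = 6 | data) = 0.17419.
The predictive probability is P(orange next | data) = (8/9)(0.20645) + (7/9)(0.31613) + (2/3)(0.17419) + (4/9)(0.12903) + (1/3)(0.17419) = 0.66093.

0.6609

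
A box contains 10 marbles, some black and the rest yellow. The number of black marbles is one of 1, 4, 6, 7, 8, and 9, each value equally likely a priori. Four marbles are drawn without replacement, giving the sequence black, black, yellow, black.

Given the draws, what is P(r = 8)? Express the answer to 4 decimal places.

The likelihood of the observed sequence under each hypothesis: P(data | r = 1) = (1/10)(0/9) = 0; P(data | r = 4) = (4/10)(3/9)(6/8)(2/7) = 1/35; P(data | r = 6) = (6/10)(5/9)(4/8)(4/7) = 2/21; P(data | r = 7) = (7/10)(6/9)(3/8)(5/7) = 1/8; P(data | r = 8) = (8/10)(7/9)(2/8)(6/7) = 2/15; P(data | r = 9) = (9/10)(8/9)(1/8)(7/7) = 1/10.
Weighting by the prior gives 1/6 · 0 = 0, 1/6 · 1/35 = 1/210, 1/6 · 2/21 = 1/63, 1/6 · 1/8 = 1/48, 1/6 · 2/15 = 1/45, 1/6 · 1/10 = 1/60; summing to 9/112.
Therefore the posterior P(r = 8 | data) = (1/45) / (9/112) = 112/405.

0.2765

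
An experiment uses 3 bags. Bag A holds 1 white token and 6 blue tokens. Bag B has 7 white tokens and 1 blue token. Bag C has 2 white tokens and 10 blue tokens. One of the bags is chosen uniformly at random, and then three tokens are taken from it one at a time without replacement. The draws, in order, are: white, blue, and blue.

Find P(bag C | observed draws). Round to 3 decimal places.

0.488

Compute the likelihood of the observed sequence for each case: P(data | bag A) = (1/7)(6/6)(5/5) = 1/7; P(data | bag B) = (7/8)(1/7)(0/6) = 0; P(data | bag C) = (2/12)(10/11)(9/10) = 3/22.
Multiplying each by its prior: 1/3 · 1/7 = 1/21, 1/3 · 0 = 0, 1/3 · 3/22 = 1/22; with total 43/462.
By Bayes' rule, P(bag C | data) = (1/22) / (43/462) = 21/43.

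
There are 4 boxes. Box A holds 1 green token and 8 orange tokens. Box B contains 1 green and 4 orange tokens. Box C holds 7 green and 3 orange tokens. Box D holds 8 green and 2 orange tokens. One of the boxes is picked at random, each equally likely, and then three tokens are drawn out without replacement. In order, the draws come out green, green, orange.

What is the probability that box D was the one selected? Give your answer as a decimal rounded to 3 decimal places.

Under each hypothesis, the probability of the observed sequence is: P(data | box A) = (1/9)(0/8) = 0; P(data | box B) = (1/5)(0/4) = 0; P(data | box C) = (7/10)(6/9)(3/8) = 0.175; P(data | box D) = (8/10)(7/9)(2/8) = 0.15556.
Multiplying each by its prior: 1/4 · 0 = 0, 1/4 · 0 = 0, 1/4 · 0.175 = 0.04375, 1/4 · 0.15556 = 0.038889; these sum to 0.082639.
By Bayes' rule, P(box D | data) = (0.038889) / (0.082639) = 0.47059.

0.471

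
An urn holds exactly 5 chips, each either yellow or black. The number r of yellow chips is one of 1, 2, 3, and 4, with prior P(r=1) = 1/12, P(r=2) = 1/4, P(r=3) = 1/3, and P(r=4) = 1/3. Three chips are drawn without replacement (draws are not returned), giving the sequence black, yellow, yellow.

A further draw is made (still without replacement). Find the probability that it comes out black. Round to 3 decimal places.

0.368

Under each hypothesis, the probability of the observed sequence is: P(data | r = 1) = (4/5)(1/4)(0/3) = 0; P(data | r = 2) = (3/5)(2/4)(1/3) = 1/10; P(data | r = 3) = (2/5)(3/4)(2/3) = 1/5; P(data | r = 4) = (1/5)(4/4)(3/3) = 1/5.
Weighting by the prior gives 1/12 · 0 = 0, 1/4 · 1/10 = 1/40, 1/3 · 1/5 = 1/15, 1/3 · 1/5 = 1/15; summing to 19/120.
The posterior is then P(r = 1 | data) = 0, P(r = 2 | data) = 3/19, P(r = 3 | data) = 8/19, P(r = 4 | data) = 8/19.
Averaging over the posterior, P(black next | data) = (1)(3/19) + (1/2)(8/19) + (0)(8/19) = 7/19.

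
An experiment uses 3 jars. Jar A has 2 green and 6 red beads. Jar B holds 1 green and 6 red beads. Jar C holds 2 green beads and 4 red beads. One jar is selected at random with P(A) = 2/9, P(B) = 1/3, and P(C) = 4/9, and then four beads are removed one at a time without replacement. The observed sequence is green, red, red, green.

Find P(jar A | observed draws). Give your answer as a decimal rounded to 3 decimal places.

0.211

For each hypothesis, P(data | H) works out to: P(data | jar A) = (2/8)(6/7)(5/6)(1/5) = 0.035714; P(data | jar B) = (1/7)(6/6)(5/5)(0/4) = 0; P(data | jar C) = (2/6)(4/5)(3/4)(1/3) = 0.066667.
Weighting by the prior gives 2/9 · 0.035714 = 0.0079365, 1/3 · 0 = 0, 4/9 · 0.066667 = 0.02963; summing to 0.037566.
Therefore the posterior P(jar A | data) = (0.0079365) / (0.037566) = 0.21127.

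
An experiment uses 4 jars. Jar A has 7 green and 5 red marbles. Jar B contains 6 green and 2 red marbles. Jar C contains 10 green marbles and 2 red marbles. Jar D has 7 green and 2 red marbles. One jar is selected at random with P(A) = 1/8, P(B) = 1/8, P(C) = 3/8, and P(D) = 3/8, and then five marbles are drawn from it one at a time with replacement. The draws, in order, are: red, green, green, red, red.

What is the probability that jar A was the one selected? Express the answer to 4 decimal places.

0.3909

Under each hypothesis, the probability of the observed sequence is: P(data | jar A) = (5/12)(7/12)(7/12)(5/12)(5/12) = 0.024615; P(data | jar B) = (2/8)(6/8)(6/8)(2/8)(2/8) = 0.0087891; P(data | jar C) = (2/12)(10/12)(10/12)(2/12)(2/12) = 0.003215; P(data | jar D) = (2/9)(7/9)(7/9)(2/9)(2/9) = 0.0066386.
Weighting by the prior gives 1/8 · 0.024615 = 0.0030769, 1/8 · 0.0087891 = 0.0010986, 3/8 · 0.003215 = 0.0012056, 3/8 · 0.0066386 = 0.0024895; these sum to 0.0078706.
Hence P(jar A | data) = (0.0030769) / (0.0078706) = 0.39093.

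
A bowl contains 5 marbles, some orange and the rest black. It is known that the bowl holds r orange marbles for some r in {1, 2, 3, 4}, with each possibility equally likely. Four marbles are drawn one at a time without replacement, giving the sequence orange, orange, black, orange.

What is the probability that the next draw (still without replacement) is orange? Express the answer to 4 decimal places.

0.6667

Under each hypothesis, the probability of the observed sequence is: P(data | r = 1) = (1/5)(0/4) = 0; P(data | r = 2) = (2/5)(1/4)(3/3)(0/2) = 0; P(data | r = 3) = (3/5)(2/4)(2/3)(1/2) = 1/10; P(data | r = 4) = (4/5)(3/4)(1/3)(2/2) = 1/5.
Weighting by the prior gives 1/4 · 0 = 0, 1/4 · 0 = 0, 1/4 · 1/10 = 1/40, 1/4 · 1/5 = 1/20; these sum to 3/40.
The posterior is then P(r = 1 | data) = 0, P(r = 2 | data) = 0, P(r = 3 | data) = 1/3, P(r = 4 | data) = 2/3.
The predictive probability is P(orange next | data) = (0)(1/3) + (1)(2/3) = 2/3.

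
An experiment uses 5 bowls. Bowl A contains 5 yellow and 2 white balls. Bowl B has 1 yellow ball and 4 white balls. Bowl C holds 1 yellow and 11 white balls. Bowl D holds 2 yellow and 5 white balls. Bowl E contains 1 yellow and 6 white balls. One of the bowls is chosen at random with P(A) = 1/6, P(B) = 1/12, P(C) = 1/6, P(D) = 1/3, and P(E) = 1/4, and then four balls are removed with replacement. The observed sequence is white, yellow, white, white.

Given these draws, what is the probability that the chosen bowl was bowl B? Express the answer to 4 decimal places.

0.1077

Under each hypothesis, the probability of the observed sequence is: P(data | bowl A) = (2/7)(5/7)(2/7)(2/7) = 0.01666; P(data | bowl B) = (4/5)(1/5)(4/5)(4/5) = 0.1024; P(data | bowl C) = (11/12)(1/12)(11/12)(11/12) = 0.064188; P(data | bowl D) = (5/7)(2/7)(5/7)(5/7) = 0.10412; P(data | bowl E) = (6/7)(1/7)(6/7)(6/7) = 0.089963.
The prior-weighted likelihoods are 1/6 · 0.01666 = 0.0027766, 1/12 · 0.1024 = 0.0085333, 1/6 · 0.064188 = 0.010698, 1/3 · 0.10412 = 0.034708, 1/4 · 0.089963 = 0.022491; with total 0.079206.
By Bayes' rule, P(bowl B | data) = (0.0085333) / (0.079206) = 0.10774.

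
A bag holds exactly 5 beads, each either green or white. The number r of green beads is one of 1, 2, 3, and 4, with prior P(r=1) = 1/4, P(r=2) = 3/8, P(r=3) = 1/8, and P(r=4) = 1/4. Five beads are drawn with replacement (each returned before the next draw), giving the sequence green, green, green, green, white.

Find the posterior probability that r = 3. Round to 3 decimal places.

0.196

The likelihood of the observed sequence under each hypothesis: P(data | r = 1) = (1/5)(1/5)(1/5)(1/5)(4/5) = 0.00128; P(data | r = 2) = (2/5)(2/5)(2/5)(2/5)(3/5) = 0.01536; P(data | r = 3) = (3/5)(3/5)(3/5)(3/5)(2/5) = 0.05184; P(data | r = 4) = (4/5)(4/5)(4/5)(4/5)(1/5) = 0.08192.
Multiplying each by its prior: 1/4 · 0.00128 = 0.00032, 3/8 · 0.01536 = 0.00576, 1/8 · 0.05184 = 0.00648, 1/4 · 0.08192 = 0.02048; summing to 0.03304.
Hence P(r = 3 | data) = (0.00648) / (0.03304) = 0.19613.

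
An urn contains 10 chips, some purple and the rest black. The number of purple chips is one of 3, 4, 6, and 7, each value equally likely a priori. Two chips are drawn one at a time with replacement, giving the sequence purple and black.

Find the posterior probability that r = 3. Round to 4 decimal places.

Under each hypothesis, the probability of the observed sequence is: P(data | r = 3) = (3/10)(7/10) = 21/100; P(data | r = 4) = (4/10)(6/10) = 6/25; P(data | r = 6) = (6/10)(4/10) = 6/25; P(data | r = 7) = (7/10)(3/10) = 21/100.
Multiplying each by its prior: 1/4 · 21/100 = 21/400, 1/4 · 6/25 = 3/50, 1/4 · 6/25 = 3/50, 1/4 · 21/100 = 21/400; summing to 9/40.
Hence P(r = 3 | data) = (21/400) / (9/40) = 7/30.

0.2333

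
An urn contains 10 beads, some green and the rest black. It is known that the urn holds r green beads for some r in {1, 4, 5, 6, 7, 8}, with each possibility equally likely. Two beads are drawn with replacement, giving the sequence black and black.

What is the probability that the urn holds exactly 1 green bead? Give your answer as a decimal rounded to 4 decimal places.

0.4737

Compute the likelihood of the observed sequence for each case: P(data | r = 1) = (9/10)(9/10) = 81/100; P(data | r = 4) = (6/10)(6/10) = 9/25; P(data | r = 5) = (5/10)(5/10) = 1/4; P(data | r = 6) = (4/10)(4/10) = 4/25; P(data | r = 7) = (3/10)(3/10) = 9/100; P(data | r = 8) = (2/10)(2/10) = 1/25.
Weighting by the prior gives 1/6 · 81/100 = 27/200, 1/6 · 9/25 = 3/50, 1/6 · 1/4 = 1/24, 1/6 · 4/25 = 2/75, 1/6 · 9/100 = 3/200, 1/6 · 1/25 = 1/150; with total 57/200.
By Bayes' rule, P(r = 1 | data) = (27/200) / (57/200) = 9/19.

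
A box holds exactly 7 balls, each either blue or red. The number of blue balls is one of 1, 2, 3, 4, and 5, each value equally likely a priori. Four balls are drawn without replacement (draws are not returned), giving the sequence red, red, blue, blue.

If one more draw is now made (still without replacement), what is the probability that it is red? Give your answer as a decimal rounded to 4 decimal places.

For each hypothesis, P(data | H) works out to: P(data | r = 1) = (6/7)(5/6)(1/5)(0/4) = 0; P(data | r = 2) = (5/7)(4/6)(2/5)(1/4) = 1/21; P(data | r = 3) = (4/7)(3/6)(3/5)(2/4) = 3/35; P(data | r = 4) = (3/7)(2/6)(4/5)(3/4) = 3/35; P(data | r = 5) = (2/7)(1/6)(5/5)(4/4) = 1/21.
The prior-weighted likelihoods are 1/5 · 0 = 0, 1/5 · 1/21 = 1/105, 1/5 · 3/35 = 3/175, 1/5 · 3/35 = 3/175, 1/5 · 1/21 = 1/105; summing to 4/75.
Normalising, the posterior is P(r = 1 | data) = 0, P(r = 2 | data) = 5/28, P(r = 3 | data) = 9/28, P(r = 4 | data) = 9/28, P(r = 5 | data) = 5/28.
Averaging over the posterior, P(red next | data) = (1)(5/28) + (2/3)(9/28) + (1/3)(9/28) + (0)(5/28) = 1/2.

0.5000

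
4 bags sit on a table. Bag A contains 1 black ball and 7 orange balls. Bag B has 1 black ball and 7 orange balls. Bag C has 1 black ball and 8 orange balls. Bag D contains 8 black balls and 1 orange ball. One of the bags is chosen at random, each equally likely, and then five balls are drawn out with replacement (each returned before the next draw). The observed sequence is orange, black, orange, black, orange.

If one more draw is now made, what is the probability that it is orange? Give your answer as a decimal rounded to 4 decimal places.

Under each hypothesis, the probability of the observed sequence is: P(data | bag A) = (7/8)(1/8)(7/8)(1/8)(7/8) = 0.010468; P(data | bag B) = (7/8)(1/8)(7/8)(1/8)(7/8) = 0.010468; P(data | bag C) = (8/9)(1/9)(8/9)(1/9)(8/9) = 0.0086708; P(data | bag D) = (1/9)(8/9)(1/9)(8/9)(1/9) = 0.0010838.
Multiplying each by its prior: 1/4 · 0.010468 = 0.0026169, 1/4 · 0.010468 = 0.0026169, 1/4 · 0.0086708 = 0.0021677, 1/4 · 0.0010838 = 0.00027096; these sum to 0.0076724.
The posterior is then P(bag A | data) = 0.34108, P(bag B | data) = 0.34108, P(bag C | data) = 0.28253, P(bag D | data) = 0.035316.
Averaging over the posterior, P(orange next | data) = (7/8)(0.34108) + (7/8)(0.34108) + (8/9)(0.28253) + (1/9)(0.035316) = 0.85195.

0.8519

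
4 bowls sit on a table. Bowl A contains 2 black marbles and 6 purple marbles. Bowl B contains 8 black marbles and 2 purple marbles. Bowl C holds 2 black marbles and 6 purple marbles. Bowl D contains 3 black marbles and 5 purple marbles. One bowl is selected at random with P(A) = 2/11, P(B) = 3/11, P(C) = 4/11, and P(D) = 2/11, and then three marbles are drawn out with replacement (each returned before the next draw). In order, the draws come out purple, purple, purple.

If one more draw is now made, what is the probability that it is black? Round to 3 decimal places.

0.274

For each hypothesis, P(data | H) works out to: P(data | bowl A) = (6/8)(6/8)(6/8) = 0.42188; P(data | bowl B) = (2/10)(2/10)(2/10) = 0.008; P(data | bowl C) = (6/8)(6/8)(6/8) = 0.42188; P(data | bowl D) = (5/8)(5/8)(5/8) = 0.24414.
The prior-weighted likelihoods are 2/11 · 0.42188 = 0.076705, 3/11 · 0.008 = 0.0021818, 4/11 · 0.42188 = 0.15341, 2/11 · 0.24414 = 0.044389; with total 0.27668.
Dividing through by the total gives posterior P(bowl A | data) = 0.27723, P(bowl B | data) = 0.0078856, P(bowl C | data) = 0.55445, P(bowl D | data) = 0.16043.
So P(black next | data) = Σ P(black next | H) P(H | data) = (1/4)(0.27723) + (4/5)(0.0078856) + (1/4)(0.55445) + (3/8)(0.16043) = 0.27439.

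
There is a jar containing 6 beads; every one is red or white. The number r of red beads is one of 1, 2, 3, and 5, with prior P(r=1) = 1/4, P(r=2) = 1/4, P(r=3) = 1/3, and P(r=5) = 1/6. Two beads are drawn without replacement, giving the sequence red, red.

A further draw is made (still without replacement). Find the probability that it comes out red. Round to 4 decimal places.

0.5143

Under each hypothesis, the probability of the observed sequence is: P(data | r = 1) = (1/6)(0/5) = 0; P(data | r = 2) = (2/6)(1/5) = 1/15; P(data | r = 3) = (3/6)(2/5) = 1/5; P(data | r = 5) = (5/6)(4/5) = 2/3.
The prior-weighted likelihoods are 1/4 · 0 = 0, 1/4 · 1/15 = 1/60, 1/3 · 1/5 = 1/15, 1/6 · 2/3 = 1/9; with total 7/36.
Normalising, the posterior is P(r = 1 | data) = 0, P(r = 2 | data) = 3/35, P(r = 3 | data) = 12/35, P(r = 5 | data) = 4/7.
The predictive probability is P(red next | data) = (0)(3/35) + (1/4)(12/35) + (3/4)(4/7) = 18/35.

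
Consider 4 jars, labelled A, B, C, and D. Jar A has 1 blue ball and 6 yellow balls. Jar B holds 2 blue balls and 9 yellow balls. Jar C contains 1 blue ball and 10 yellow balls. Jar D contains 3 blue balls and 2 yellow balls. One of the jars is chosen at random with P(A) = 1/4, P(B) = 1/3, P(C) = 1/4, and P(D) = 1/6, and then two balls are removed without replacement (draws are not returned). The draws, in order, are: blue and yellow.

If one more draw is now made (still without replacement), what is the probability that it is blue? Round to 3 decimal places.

0.242

For each hypothesis, P(data | H) works out to: P(data | jar A) = (1/7)(6/6) = 0.14286; P(data | jar B) = (2/11)(9/10) = 0.16364; P(data | jar C) = (1/11)(10/10) = 0.090909; P(data | jar D) = (3/5)(2/4) = 0.3.
Weighting by the prior gives 1/4 · 0.14286 = 0.035714, 1/3 · 0.16364 = 0.054545, 1/4 · 0.090909 = 0.022727, 1/6 · 0.3 = 0.05; these sum to 0.16299.
Normalising, the posterior is P(jar A | data) = 0.21912, P(jar B | data) = 0.33466, P(jar C | data) = 0.13944, P(jar D | data) = 0.30677.
The predictive probability is P(blue next | data) = (0)(0.21912) + (1/9)(0.33466) + (0)(0.13944) + (2/3)(0.30677) = 0.2417.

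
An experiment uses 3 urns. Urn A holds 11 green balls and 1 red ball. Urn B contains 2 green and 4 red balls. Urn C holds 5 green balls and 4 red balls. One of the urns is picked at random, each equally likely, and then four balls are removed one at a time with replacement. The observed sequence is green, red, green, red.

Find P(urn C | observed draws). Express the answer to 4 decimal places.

Compute the likelihood of the observed sequence for each case: P(data | urn A) = (11/12)(1/12)(11/12)(1/12) = 0.0058353; P(data | urn B) = (2/6)(4/6)(2/6)(4/6) = 0.049383; P(data | urn C) = (5/9)(4/9)(5/9)(4/9) = 0.060966.
Multiplying each by its prior: 1/3 · 0.0058353 = 0.0019451, 1/3 · 0.049383 = 0.016461, 1/3 · 0.060966 = 0.020322; these sum to 0.038728.
Therefore the posterior P(urn C | data) = (0.020322) / (0.038728) = 0.52474.

0.5247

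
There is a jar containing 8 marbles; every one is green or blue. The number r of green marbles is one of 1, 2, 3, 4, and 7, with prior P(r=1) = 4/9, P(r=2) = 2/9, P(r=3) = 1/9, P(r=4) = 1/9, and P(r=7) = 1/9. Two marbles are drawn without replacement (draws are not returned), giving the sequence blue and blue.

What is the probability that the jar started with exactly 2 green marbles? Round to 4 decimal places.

0.2308

Under each hypothesis, the probability of the observed sequence is: P(data | r = 1) = (7/8)(6/7) = 3/4; P(data | r = 2) = (6/8)(5/7) = 15/28; P(data | r = 3) = (5/8)(4/7) = 5/14; P(data | r = 4) = (4/8)(3/7) = 3/14; P(data | r = 7) = (1/8)(0/7) = 0.
The prior-weighted likelihoods are 4/9 · 3/4 = 1/3, 2/9 · 15/28 = 5/42, 1/9 · 5/14 = 5/126, 1/9 · 3/14 = 1/42, 1/9 · 0 = 0; these sum to 65/126.
Hence P(r = 2 | data) = (5/42) / (65/126) = 3/13.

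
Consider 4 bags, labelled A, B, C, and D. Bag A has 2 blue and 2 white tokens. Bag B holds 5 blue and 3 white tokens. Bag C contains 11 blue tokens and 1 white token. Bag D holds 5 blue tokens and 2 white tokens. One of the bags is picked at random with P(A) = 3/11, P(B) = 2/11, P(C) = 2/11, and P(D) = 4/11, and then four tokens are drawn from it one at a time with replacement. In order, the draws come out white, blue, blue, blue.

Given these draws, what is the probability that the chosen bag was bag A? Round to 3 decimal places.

0.205

Under each hypothesis, the probability of the observed sequence is: P(data | bag A) = (2/4)(2/4)(2/4)(2/4) = 0.0625; P(data | bag B) = (3/8)(5/8)(5/8)(5/8) = 0.091553; P(data | bag C) = (1/12)(11/12)(11/12)(11/12) = 0.064188; P(data | bag D) = (2/7)(5/7)(5/7)(5/7) = 0.10412.
The prior-weighted likelihoods are 3/11 · 0.0625 = 0.017045, 2/11 · 0.091553 = 0.016646, 2/11 · 0.064188 = 0.011671, 4/11 · 0.10412 = 0.037863; summing to 0.083225.
So P(bag A | data) = (0.017045) / (0.083225) = 0.20481.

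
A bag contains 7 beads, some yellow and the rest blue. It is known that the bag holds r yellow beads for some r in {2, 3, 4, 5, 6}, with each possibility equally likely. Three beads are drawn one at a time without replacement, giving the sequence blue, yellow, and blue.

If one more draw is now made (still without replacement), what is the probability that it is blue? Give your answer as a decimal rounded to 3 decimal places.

For each hypothesis, P(data | H) works out to: P(data | r = 2) = (5/7)(2/6)(4/5) = 4/21; P(data | r = 3) = (4/7)(3/6)(3/5) = 6/35; P(data | r = 4) = (3/7)(4/6)(2/5) = 4/35; P(data | r = 5) = (2/7)(5/6)(1/5) = 1/21; P(data | r = 6) = (1/7)(6/6)(0/5) = 0.
The prior-weighted likelihoods are 1/5 · 4/21 = 4/105, 1/5 · 6/35 = 6/175, 1/5 · 4/35 = 4/175, 1/5 · 1/21 = 1/105, 1/5 · 0 = 0; with total 11/105.
Normalising, the posterior is P(r = 2 | data) = 4/11, P(r = 3 | data) = 18/55, P(r = 4 | data) = 12/55, P(r = 5 | data) = 1/11, P(r = 6 | data) = 0.
So P(blue next | data) = Σ P(blue next | H) P(H | data) = (3/4)(4/11) + (1/2)(18/55) + (1/4)(12/55) + (0)(1/11) = 27/55.

0.491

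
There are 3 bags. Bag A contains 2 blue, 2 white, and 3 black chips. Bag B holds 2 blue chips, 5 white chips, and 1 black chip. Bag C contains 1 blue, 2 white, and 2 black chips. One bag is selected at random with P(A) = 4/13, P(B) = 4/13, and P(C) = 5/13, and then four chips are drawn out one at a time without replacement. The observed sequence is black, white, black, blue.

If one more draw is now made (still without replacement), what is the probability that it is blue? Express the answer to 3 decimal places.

0.136

Under each hypothesis, the probability of the observed sequence is: P(data | bag A) = (3/7)(2/6)(2/5)(2/4) = 0.028571; P(data | bag B) = (1/8)(5/7)(0/6) = 0; P(data | bag C) = (2/5)(2/4)(1/3)(1/2) = 0.033333.
The prior-weighted likelihoods are 4/13 · 0.028571 = 0.0087912, 4/13 · 0 = 0, 5/13 · 0.033333 = 0.012821; summing to 0.021612.
Normalising, the posterior is P(bag A | data) = 0.40678, P(bag B | data) = 0, P(bag C | data) = 0.59322.
Averaging over the posterior, P(blue next | data) = (1/3)(0.40678) + (0)(0.59322) = 0.13559.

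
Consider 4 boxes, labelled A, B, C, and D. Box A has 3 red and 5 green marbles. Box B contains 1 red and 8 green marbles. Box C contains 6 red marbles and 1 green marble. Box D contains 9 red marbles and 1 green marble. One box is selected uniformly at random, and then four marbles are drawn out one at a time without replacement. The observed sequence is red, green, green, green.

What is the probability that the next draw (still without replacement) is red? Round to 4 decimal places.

Under each hypothesis, the probability of the observed sequence is: P(data | box A) = (3/8)(5/7)(4/6)(3/5) = 0.10714; P(data | box B) = (1/9)(8/8)(7/7)(6/6) = 0.11111; P(data | box C) = (6/7)(1/6)(0/5) = 0; P(data | box D) = (9/10)(1/9)(0/8) = 0.
The prior-weighted likelihoods are 1/4 · 0.10714 = 0.026786, 1/4 · 0.11111 = 0.027778, 1/4 · 0 = 0, 1/4 · 0 = 0; with total 0.054563.
Dividing through by the total gives posterior P(box A | data) = 0.49091, P(box B | data) = 0.50909, P(box C | data) = 0, P(box D | data) = 0.
The predictive probability is P(red next | data) = (1/2)(0.49091) + (0)(0.50909) = 0.24545.

0.2455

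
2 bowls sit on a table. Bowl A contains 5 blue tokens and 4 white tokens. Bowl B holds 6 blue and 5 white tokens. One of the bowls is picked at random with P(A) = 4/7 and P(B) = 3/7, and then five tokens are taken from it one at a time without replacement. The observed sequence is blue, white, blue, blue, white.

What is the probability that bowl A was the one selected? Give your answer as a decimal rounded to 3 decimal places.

0.595

For each hypothesis, P(data | H) works out to: P(data | bowl A) = (5/9)(4/8)(4/7)(3/6)(3/5) = 0.047619; P(data | bowl B) = (6/11)(5/10)(5/9)(4/8)(4/7) = 0.04329.
Weighting by the prior gives 4/7 · 0.047619 = 0.027211, 3/7 · 0.04329 = 0.018553; these sum to 0.045764.
Therefore the posterior P(bowl A | data) = (0.027211) / (0.045764) = 0.59459.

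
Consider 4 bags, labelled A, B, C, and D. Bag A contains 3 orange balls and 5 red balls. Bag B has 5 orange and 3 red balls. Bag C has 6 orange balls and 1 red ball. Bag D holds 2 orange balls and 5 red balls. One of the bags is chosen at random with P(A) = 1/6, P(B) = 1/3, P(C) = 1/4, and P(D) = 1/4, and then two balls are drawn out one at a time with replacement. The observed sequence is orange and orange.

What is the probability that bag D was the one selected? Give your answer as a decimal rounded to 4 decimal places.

Compute the likelihood of the observed sequence for each case: P(data | bag A) = (3/8)(3/8) = 0.14062; P(data | bag B) = (5/8)(5/8) = 0.39062; P(data | bag C) = (6/7)(6/7) = 0.73469; P(data | bag D) = (2/7)(2/7) = 0.081633.
The prior-weighted likelihoods are 1/6 · 0.14062 = 0.023438, 1/3 · 0.39062 = 0.13021, 1/4 · 0.73469 = 0.18367, 1/4 · 0.081633 = 0.020408; summing to 0.35773.
Therefore the posterior P(bag D | data) = (0.020408) / (0.35773) = 0.057049.

0.0570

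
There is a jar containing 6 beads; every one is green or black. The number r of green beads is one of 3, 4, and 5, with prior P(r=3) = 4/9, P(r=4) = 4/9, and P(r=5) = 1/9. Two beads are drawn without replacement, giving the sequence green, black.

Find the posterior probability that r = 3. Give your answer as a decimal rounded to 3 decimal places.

0.493

Compute the likelihood of the observed sequence for each case: P(data | r = 3) = (3/6)(3/5) = 3/10; P(data | r = 4) = (4/6)(2/5) = 4/15; P(data | r = 5) = (5/6)(1/5) = 1/6.
Multiplying each by its prior: 4/9 · 3/10 = 2/15, 4/9 · 4/15 = 16/135, 1/9 · 1/6 = 1/54; these sum to 73/270.
Hence P(r = 3 | data) = (2/15) / (73/270) = 36/73.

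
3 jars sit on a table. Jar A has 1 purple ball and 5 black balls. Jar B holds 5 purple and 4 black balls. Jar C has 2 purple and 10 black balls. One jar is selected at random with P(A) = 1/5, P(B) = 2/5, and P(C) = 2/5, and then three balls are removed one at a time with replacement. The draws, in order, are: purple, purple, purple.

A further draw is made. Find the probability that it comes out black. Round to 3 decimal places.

Compute the likelihood of the observed sequence for each case: P(data | jar A) = (1/6)(1/6)(1/6) = 0.0046296; P(data | jar B) = (5/9)(5/9)(5/9) = 0.17147; P(data | jar C) = (2/12)(2/12)(2/12) = 0.0046296.
Multiplying each by its prior: 1/5 · 0.0046296 = 0.00092593, 2/5 · 0.17147 = 0.068587, 2/5 · 0.0046296 = 0.0018519; these sum to 0.071365.
Dividing through by the total gives posterior P(jar A | data) = 0.012975, P(jar B | data) = 0.96108, P(jar C | data) = 0.025949.
The predictive probability is P(black next | data) = (5/6)(0.012975) + (4/9)(0.96108) + (5/6)(0.025949) = 0.45958.

0.460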